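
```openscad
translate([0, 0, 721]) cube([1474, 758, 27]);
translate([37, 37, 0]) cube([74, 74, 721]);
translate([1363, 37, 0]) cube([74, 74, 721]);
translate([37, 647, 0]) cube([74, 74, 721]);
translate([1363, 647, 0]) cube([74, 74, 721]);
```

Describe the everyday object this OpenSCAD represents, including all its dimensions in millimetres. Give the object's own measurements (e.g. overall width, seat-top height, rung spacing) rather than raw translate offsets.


A rectangular dining table. The top is 1474×758×27 mm with its upper surface at z = 748 mm. It stands on four 74×74 mm square legs, each inset 37 mm from the nearest pair of top edges, running from the floor to the underside of the top.


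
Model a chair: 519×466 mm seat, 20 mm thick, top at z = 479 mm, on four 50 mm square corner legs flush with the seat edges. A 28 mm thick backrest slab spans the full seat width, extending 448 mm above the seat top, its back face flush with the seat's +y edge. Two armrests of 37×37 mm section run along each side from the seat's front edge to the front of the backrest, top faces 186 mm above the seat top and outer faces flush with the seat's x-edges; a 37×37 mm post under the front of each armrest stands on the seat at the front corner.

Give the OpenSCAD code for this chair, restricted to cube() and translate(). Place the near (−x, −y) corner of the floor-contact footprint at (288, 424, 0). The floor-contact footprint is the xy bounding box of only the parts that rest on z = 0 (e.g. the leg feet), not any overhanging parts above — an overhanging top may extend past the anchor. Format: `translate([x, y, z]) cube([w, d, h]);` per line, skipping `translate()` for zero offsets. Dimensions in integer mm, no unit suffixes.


translate([288, 424, 459]) cube([519, 466, 20]);
translate([288, 424, 0]) cube([50, 50, 459]);
translate([757, 424, 0]) cube([50, 50, 459]);
translate([288, 840, 0]) cube([50, 50, 459]);
translate([757, 840, 0]) cube([50, 50, 459]);
translate([288, 862, 479]) cube([519, 28, 448]);
translate([288, 424, 628]) cube([37, 438, 37]);
translate([770, 424, 628]) cube([37, 438, 37]);
translate([288, 424, 479]) cube([37, 37, 149]);
translate([770, 424, 479]) cube([37, 37, 149]);


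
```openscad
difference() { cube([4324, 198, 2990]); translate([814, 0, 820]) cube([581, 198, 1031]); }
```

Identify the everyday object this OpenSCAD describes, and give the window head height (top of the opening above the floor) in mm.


A wall with a window opening. The window head height is 1851 mm.

A wall with a rectangular opening subtracted — a window. Sill at z = 820, opening 1031 mm tall, so the head is at 820 + 1031 = 1851 mm.


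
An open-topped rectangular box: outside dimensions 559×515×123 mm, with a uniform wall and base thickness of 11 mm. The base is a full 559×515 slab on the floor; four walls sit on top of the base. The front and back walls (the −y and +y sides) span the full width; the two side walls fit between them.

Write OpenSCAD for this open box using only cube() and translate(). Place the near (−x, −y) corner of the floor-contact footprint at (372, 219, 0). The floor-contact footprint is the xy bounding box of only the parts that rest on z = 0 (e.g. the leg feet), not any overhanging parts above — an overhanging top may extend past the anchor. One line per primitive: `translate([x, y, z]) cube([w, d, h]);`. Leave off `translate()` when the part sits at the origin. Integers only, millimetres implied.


translate([372, 219, 0]) cube([559, 515, 11]);
translate([372, 219, 11]) cube([559, 11, 112]);
translate([372, 723, 11]) cube([559, 11, 112]);
translate([372, 230, 11]) cube([11, 493, 112]);
translate([920, 230, 11]) cube([11, 493, 112]);


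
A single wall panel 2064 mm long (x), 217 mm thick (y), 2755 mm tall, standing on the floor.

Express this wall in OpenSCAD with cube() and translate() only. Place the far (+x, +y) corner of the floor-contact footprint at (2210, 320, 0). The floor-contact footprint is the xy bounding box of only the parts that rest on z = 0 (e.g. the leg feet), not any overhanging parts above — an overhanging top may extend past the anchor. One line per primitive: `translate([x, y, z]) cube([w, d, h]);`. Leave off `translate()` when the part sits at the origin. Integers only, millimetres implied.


translate([146, 103, 0]) cube([2064, 217, 2755]);


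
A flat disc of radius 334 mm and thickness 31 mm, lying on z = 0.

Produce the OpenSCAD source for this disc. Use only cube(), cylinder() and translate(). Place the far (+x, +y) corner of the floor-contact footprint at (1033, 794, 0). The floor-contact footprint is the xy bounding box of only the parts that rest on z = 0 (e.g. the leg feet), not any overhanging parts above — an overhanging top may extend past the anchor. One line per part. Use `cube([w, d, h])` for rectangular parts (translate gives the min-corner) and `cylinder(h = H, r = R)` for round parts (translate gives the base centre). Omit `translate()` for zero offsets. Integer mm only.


translate([699, 460, 0]) cylinder(h = 31, r = 334);


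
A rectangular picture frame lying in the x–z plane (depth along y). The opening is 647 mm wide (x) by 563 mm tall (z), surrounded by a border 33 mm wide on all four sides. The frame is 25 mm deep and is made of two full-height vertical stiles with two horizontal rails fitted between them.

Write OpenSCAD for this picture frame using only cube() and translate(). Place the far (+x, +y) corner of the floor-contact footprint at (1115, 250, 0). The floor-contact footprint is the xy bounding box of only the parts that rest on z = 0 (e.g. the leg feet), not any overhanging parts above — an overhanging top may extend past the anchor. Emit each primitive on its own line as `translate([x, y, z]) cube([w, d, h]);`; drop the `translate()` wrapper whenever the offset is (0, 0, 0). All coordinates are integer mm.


translate([402, 225, 0]) cube([33, 25, 629]);
translate([1082, 225, 0]) cube([33, 25, 629]);
translate([435, 225, 0]) cube([647, 25, 33]);
translate([435, 225, 596]) cube([647, 25, 33]);


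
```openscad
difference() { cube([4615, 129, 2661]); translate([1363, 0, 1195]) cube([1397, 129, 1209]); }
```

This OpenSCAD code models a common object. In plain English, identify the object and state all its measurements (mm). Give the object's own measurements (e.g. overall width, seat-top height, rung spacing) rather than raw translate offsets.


A wall 4615 mm long (x), 129 mm thick (y), 2661 mm tall, with a rectangular window opening cut through it. The opening is 1397 mm wide and 1209 mm tall; its sill is at z = 1195 mm and its near (−x) edge is 1363 mm from the wall's −x end. The opening passes through the full wall thickness.


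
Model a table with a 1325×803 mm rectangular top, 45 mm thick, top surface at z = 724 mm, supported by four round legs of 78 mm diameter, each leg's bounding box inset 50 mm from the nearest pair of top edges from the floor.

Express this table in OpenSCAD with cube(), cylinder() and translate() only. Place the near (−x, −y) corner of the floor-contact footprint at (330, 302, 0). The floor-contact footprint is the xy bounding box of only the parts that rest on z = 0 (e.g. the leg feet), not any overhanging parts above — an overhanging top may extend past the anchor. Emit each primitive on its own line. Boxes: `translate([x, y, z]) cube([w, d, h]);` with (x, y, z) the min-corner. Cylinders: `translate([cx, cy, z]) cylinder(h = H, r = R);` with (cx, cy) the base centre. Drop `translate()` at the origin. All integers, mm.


translate([280, 252, 679]) cube([1325, 803, 45]);
translate([369, 341, 0]) cylinder(h = 679, r = 39);
translate([1516, 341, 0]) cylinder(h = 679, r = 39);
translate([369, 966, 0]) cylinder(h = 679, r = 39);
translate([1516, 966, 0]) cylinder(h = 679, r = 39);


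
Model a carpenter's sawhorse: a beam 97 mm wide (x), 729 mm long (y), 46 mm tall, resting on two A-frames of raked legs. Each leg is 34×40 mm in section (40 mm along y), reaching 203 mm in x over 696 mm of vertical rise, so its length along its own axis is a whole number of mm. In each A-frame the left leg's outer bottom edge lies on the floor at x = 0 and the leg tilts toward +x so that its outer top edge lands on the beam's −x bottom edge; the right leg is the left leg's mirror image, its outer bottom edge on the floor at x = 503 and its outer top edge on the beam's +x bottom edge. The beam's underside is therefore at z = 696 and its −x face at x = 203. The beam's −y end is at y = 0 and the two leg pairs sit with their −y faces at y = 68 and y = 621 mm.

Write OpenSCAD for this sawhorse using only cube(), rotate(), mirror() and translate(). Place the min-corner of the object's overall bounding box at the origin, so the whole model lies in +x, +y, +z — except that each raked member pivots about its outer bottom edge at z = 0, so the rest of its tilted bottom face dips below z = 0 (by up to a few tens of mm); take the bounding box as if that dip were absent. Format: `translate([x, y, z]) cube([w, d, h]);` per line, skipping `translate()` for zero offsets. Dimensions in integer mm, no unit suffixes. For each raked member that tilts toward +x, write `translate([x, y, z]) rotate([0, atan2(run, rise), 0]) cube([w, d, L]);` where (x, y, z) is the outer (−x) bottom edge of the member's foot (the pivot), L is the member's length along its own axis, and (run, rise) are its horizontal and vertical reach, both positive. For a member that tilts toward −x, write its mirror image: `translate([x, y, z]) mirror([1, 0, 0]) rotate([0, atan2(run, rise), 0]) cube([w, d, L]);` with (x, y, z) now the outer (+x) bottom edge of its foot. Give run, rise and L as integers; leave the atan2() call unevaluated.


translate([203, 0, 696]) cube([97, 729, 46]);
translate([0, 68, 0]) rotate([0, atan2(203, 696), 0]) cube([34, 40, 725]);
translate([503, 68, 0]) mirror([1, 0, 0]) rotate([0, atan2(203, 696), 0]) cube([34, 40, 725]);
translate([0, 621, 0]) rotate([0, atan2(203, 696), 0]) cube([34, 40, 725]);
translate([503, 621, 0]) mirror([1, 0, 0]) rotate([0, atan2(203, 696), 0]) cube([34, 40, 725]);


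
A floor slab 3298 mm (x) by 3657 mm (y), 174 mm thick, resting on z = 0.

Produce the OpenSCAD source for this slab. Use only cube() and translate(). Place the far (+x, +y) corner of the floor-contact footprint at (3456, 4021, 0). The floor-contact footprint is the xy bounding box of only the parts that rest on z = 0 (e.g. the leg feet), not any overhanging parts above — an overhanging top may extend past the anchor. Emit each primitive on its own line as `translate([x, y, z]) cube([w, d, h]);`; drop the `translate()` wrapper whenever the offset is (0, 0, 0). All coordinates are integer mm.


translate([158, 364, 0]) cube([3298, 3657, 174]);


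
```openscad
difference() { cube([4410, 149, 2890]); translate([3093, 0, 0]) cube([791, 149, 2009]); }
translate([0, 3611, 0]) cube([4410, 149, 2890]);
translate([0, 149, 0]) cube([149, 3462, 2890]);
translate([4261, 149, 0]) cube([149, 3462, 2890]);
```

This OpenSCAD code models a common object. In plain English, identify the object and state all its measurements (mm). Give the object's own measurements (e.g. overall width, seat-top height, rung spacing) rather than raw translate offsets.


A single room: four walls, each 2890 mm tall and 149 mm thick, enclosing an outside footprint 4410×3760 mm (x × y), no floor or roof. The front and back walls (−y and +y sides) run the full x-width; the side walls fit between their inner faces. A door opening 791 mm wide and 2009 mm tall is cut through the front wall from the floor up, its −x edge 3093 mm from the wall's −x end.


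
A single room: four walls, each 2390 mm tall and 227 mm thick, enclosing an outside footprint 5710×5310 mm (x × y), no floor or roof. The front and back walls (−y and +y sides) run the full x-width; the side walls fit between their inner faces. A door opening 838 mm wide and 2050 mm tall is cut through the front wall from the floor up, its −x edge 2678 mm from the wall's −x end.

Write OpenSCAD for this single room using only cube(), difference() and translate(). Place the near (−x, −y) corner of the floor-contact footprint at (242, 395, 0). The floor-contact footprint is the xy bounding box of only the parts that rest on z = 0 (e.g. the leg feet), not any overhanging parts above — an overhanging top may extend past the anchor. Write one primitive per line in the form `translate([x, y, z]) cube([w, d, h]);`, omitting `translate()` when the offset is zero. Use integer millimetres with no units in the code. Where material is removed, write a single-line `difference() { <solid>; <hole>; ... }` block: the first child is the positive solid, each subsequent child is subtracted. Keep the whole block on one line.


difference() { translate([242, 395, 0]) cube([5710, 227, 2390]); translate([2920, 395, 0]) cube([838, 227, 2050]); }
translate([242, 5478, 0]) cube([5710, 227, 2390]);
translate([242, 622, 0]) cube([227, 4856, 2390]);
translate([5725, 622, 0]) cube([227, 4856, 2390]);


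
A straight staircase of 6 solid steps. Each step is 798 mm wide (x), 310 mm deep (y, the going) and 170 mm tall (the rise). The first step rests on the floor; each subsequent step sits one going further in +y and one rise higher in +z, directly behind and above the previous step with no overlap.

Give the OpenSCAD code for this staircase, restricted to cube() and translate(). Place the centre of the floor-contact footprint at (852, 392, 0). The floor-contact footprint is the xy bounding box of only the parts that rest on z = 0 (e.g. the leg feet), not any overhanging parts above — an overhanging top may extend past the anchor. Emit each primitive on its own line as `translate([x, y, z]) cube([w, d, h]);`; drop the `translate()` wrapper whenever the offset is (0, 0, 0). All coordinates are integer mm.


translate([453, 237, 0]) cube([798, 310, 170]);
translate([453, 547, 170]) cube([798, 310, 170]);
translate([453, 857, 340]) cube([798, 310, 170]);
translate([453, 1167, 510]) cube([798, 310, 170]);
translate([453, 1477, 680]) cube([798, 310, 170]);
translate([453, 1787, 850]) cube([798, 310, 170]);


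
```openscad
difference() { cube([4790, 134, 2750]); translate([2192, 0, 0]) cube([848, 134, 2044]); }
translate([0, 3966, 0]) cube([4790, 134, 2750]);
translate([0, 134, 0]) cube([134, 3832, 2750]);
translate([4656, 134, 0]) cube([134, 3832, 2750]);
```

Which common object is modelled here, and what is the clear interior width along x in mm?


A single room. The interior width is 4522 mm.

Four walls enclosing a rectangle with a door in the front wall — a room. Outside width 4790 minus two 134 mm walls gives 4522 mm.


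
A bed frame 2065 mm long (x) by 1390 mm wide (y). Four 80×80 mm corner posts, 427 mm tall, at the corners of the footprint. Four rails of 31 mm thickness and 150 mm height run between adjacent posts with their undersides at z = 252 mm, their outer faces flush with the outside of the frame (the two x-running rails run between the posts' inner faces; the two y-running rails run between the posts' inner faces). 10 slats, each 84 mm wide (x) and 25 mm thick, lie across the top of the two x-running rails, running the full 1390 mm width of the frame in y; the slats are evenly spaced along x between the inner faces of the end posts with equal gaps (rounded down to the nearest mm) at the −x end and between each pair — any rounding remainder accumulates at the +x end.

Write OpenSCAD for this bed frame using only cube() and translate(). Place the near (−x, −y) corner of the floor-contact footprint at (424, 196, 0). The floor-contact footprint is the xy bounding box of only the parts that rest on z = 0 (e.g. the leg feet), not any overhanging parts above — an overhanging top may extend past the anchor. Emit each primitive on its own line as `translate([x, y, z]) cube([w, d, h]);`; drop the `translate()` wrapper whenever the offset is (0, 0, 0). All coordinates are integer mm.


translate([424, 196, 0]) cube([80, 80, 427]);
translate([424, 1506, 0]) cube([80, 80, 427]);
translate([2409, 196, 0]) cube([80, 80, 427]);
translate([2409, 1506, 0]) cube([80, 80, 427]);
translate([504, 196, 252]) cube([1905, 31, 150]);
translate([504, 1555, 252]) cube([1905, 31, 150]);
translate([424, 276, 252]) cube([31, 1230, 150]);
translate([2458, 276, 252]) cube([31, 1230, 150]);
translate([600, 196, 402]) cube([84, 1390, 25]);
translate([780, 196, 402]) cube([84, 1390, 25]);
translate([960, 196, 402]) cube([84, 1390, 25]);
translate([1140, 196, 402]) cube([84, 1390, 25]);
translate([1320, 196, 402]) cube([84, 1390, 25]);
translate([1500, 196, 402]) cube([84, 1390, 25]);
translate([1680, 196, 402]) cube([84, 1390, 25]);
translate([1860, 196, 402]) cube([84, 1390, 25]);
translate([2040, 196, 402]) cube([84, 1390, 25]);
translate([2220, 196, 402]) cube([84, 1390, 25]);


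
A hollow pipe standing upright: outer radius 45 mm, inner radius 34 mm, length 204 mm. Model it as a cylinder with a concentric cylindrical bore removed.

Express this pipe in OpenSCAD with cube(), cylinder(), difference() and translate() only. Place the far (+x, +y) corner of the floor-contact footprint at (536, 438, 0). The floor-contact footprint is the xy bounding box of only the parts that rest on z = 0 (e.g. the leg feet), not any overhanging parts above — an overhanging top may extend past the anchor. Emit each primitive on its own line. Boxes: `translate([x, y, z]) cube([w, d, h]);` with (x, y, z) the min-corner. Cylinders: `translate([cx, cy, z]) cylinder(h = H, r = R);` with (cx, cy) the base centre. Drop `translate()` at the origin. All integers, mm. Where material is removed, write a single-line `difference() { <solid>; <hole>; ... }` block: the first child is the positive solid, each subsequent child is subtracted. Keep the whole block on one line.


difference() { translate([491, 393, 0]) cylinder(h = 204, r = 45); translate([491, 393, 0]) cylinder(h = 204, r = 34); }


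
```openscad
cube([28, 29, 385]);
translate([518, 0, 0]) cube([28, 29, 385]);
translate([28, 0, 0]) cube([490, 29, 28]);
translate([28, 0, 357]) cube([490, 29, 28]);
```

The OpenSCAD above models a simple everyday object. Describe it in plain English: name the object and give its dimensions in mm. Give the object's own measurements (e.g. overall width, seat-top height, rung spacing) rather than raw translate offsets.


A rectangular picture frame lying in the x–z plane (depth along y). The opening is 490 mm wide (x) by 329 mm tall (z), surrounded by a border 28 mm wide on all four sides. The frame is 29 mm deep and is made of two full-height vertical stiles with two horizontal rails fitted between them.


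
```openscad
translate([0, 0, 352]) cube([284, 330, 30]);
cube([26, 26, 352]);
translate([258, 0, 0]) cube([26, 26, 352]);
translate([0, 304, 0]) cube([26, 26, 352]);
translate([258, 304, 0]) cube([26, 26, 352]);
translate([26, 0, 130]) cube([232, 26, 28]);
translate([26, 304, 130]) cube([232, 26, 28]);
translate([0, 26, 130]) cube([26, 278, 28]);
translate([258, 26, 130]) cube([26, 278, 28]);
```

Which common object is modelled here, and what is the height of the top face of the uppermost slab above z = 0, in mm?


A stool. The seat height is 382 mm.

A 284×330×30 slab at z = 352 on four corner posts — a stool. The seat top is 352 + 30 = 382 mm.


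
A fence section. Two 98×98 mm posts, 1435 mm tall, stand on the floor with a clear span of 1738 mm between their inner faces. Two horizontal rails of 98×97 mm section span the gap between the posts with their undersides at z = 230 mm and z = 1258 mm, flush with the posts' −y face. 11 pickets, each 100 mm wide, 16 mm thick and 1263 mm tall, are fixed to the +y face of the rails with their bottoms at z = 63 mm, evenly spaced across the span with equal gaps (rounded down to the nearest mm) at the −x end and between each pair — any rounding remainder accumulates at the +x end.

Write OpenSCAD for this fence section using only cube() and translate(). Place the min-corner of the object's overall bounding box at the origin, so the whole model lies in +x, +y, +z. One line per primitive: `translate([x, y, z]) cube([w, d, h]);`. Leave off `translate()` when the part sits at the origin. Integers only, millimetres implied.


cube([98, 98, 1435]);
translate([1836, 0, 0]) cube([98, 98, 1435]);
translate([98, 0, 230]) cube([1738, 98, 97]);
translate([98, 0, 1258]) cube([1738, 98, 97]);
translate([151, 98, 63]) cube([100, 16, 1263]);
translate([304, 98, 63]) cube([100, 16, 1263]);
translate([457, 98, 63]) cube([100, 16, 1263]);
translate([610, 98, 63]) cube([100, 16, 1263]);
translate([763, 98, 63]) cube([100, 16, 1263]);
translate([916, 98, 63]) cube([100, 16, 1263]);
translate([1069, 98, 63]) cube([100, 16, 1263]);
translate([1222, 98, 63]) cube([100, 16, 1263]);
translate([1375, 98, 63]) cube([100, 16, 1263]);
translate([1528, 98, 63]) cube([100, 16, 1263]);
translate([1681, 98, 63]) cube([100, 16, 1263]);


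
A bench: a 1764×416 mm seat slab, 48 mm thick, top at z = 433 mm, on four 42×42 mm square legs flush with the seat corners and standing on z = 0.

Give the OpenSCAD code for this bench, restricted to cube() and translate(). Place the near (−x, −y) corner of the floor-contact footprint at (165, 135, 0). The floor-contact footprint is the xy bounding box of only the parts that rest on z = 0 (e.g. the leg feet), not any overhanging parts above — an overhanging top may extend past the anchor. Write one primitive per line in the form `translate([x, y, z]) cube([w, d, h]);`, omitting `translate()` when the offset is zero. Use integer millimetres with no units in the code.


// leg_h = 433 − 48 = 385
translate([165, 135, 385]) cube([1764, 416, 48]);
translate([165, 135, 0]) cube([42, 42, 385]);
translate([165, 509, 0]) cube([42, 42, 385]);
translate([1887, 135, 0]) cube([42, 42, 385]);
translate([1887, 509, 0]) cube([42, 42, 385]);


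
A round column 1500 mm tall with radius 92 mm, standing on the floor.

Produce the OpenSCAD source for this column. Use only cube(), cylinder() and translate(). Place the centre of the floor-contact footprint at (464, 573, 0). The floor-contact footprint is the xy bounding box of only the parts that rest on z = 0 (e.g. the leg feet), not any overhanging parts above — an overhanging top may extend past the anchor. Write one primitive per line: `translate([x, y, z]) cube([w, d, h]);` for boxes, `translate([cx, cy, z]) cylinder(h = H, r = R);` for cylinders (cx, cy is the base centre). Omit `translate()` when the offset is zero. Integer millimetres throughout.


translate([464, 573, 0]) cylinder(h = 1500, r = 92);


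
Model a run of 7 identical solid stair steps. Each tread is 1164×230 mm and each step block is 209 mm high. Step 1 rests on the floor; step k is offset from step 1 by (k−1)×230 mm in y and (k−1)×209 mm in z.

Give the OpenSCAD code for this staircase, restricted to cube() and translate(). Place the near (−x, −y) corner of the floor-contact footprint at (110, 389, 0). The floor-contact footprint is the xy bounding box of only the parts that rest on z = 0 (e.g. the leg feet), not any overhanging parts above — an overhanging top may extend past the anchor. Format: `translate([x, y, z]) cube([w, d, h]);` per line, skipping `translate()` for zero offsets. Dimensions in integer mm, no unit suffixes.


translate([110, 389, 0]) cube([1164, 230, 209]);
translate([110, 619, 209]) cube([1164, 230, 209]);
translate([110, 849, 418]) cube([1164, 230, 209]);
translate([110, 1079, 627]) cube([1164, 230, 209]);
translate([110, 1309, 836]) cube([1164, 230, 209]);
translate([110, 1539, 1045]) cube([1164, 230, 209]);
translate([110, 1769, 1254]) cube([1164, 230, 209]);


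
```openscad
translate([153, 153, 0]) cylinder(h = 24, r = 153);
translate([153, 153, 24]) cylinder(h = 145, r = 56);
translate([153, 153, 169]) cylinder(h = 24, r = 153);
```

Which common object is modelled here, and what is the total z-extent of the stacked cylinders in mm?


A spool. The overall height is 193 mm.

Three coaxial cylinders, large–small–large — a spool. Two 24 mm flanges and a 145 mm core give 24 + 145 + 24 = 193 mm.


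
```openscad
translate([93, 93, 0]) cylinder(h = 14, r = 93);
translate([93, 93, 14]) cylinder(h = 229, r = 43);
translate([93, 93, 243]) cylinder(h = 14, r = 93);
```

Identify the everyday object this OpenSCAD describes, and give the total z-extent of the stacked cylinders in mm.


A spool. The overall height is 257 mm.

Three coaxial cylinders, large–small–large — a spool. Two 14 mm flanges and a 229 mm core give 14 + 229 + 14 = 257 mm.


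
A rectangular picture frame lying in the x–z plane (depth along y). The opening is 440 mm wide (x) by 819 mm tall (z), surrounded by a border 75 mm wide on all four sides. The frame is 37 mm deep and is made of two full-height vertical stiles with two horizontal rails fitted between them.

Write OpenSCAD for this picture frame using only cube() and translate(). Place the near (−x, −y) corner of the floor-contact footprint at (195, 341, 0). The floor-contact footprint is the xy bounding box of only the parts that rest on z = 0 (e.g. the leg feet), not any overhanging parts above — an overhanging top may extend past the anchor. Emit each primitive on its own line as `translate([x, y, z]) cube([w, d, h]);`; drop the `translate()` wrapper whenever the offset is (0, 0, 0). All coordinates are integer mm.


translate([195, 341, 0]) cube([75, 37, 969]);
translate([710, 341, 0]) cube([75, 37, 969]);
translate([270, 341, 0]) cube([440, 37, 75]);
translate([270, 341, 894]) cube([440, 37, 75]);


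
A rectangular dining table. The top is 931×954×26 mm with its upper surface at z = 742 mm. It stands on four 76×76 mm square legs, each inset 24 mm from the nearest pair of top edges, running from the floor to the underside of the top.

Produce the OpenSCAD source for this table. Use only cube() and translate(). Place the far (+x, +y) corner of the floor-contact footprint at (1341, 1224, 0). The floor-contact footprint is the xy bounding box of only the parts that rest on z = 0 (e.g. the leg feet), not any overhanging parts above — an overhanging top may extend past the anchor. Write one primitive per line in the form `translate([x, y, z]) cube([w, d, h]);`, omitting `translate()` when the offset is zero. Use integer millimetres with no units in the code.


translate([434, 294, 716]) cube([931, 954, 26]);
translate([458, 318, 0]) cube([76, 76, 716]);
translate([1265, 318, 0]) cube([76, 76, 716]);
translate([458, 1148, 0]) cube([76, 76, 716]);
translate([1265, 1148, 0]) cube([76, 76, 716]);


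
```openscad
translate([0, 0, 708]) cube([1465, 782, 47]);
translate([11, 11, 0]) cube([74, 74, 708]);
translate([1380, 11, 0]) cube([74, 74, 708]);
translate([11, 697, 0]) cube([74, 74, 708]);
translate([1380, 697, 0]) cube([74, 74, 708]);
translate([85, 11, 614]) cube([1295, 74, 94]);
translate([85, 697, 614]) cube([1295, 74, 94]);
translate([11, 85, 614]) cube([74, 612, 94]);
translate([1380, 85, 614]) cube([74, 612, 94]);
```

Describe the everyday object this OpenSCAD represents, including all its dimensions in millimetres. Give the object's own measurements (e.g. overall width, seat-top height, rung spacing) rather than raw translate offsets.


A rectangular dining table. The top is 1465×782×47 mm with its upper surface at z = 755 mm. It stands on four 74×74 mm square legs, each inset 11 mm from the nearest pair of top edges, running from the floor to the underside of the top. Four apron rails, 74 mm thick and 94 mm tall, run between adjacent legs with their top edges flush with the underside of the top and their outer faces flush with the legs' outer faces.


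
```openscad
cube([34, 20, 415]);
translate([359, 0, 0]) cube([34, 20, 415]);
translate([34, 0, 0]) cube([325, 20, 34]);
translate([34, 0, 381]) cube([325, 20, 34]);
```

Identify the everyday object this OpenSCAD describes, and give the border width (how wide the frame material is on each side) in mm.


A picture frame. The border width is 34 mm.

Four thin pieces enclosing a rectangular opening — a picture frame. The two full-height stiles are 415 mm tall; the top rail sits at z = 381 and is 34 mm tall, so the border above the opening is 415 − 381 = 34 mm, matching the stile x-width.


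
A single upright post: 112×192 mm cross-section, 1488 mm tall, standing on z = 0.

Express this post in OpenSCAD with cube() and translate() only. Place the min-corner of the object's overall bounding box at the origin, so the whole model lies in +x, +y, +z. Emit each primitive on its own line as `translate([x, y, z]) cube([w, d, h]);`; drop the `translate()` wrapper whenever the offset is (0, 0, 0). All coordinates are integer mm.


cube([112, 192, 1488]);


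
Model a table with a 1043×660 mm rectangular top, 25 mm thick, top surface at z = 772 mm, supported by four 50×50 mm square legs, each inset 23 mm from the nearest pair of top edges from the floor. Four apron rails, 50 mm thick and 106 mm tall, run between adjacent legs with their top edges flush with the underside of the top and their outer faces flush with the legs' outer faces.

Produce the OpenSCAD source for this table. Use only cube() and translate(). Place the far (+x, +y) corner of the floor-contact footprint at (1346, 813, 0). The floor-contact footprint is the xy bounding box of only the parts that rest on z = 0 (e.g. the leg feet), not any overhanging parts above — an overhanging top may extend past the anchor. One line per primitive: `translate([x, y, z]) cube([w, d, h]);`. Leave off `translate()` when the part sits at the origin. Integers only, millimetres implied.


translate([326, 176, 747]) cube([1043, 660, 25]);
translate([349, 199, 0]) cube([50, 50, 747]);
translate([1296, 199, 0]) cube([50, 50, 747]);
translate([349, 763, 0]) cube([50, 50, 747]);
translate([1296, 763, 0]) cube([50, 50, 747]);
translate([399, 199, 641]) cube([897, 50, 106]);
translate([399, 763, 641]) cube([897, 50, 106]);
translate([349, 249, 641]) cube([50, 514, 106]);
translate([1296, 249, 641]) cube([50, 514, 106]);


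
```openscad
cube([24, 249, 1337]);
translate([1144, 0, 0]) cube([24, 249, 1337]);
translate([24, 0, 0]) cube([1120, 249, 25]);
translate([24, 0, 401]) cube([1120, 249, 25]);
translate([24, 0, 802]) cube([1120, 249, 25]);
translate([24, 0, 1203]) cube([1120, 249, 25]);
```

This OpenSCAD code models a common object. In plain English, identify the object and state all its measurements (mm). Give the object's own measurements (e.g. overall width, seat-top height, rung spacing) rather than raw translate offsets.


An open bookshelf. Two side panels, each 24 mm thick, 249 mm deep and 1337 mm tall, stand 1168 mm apart (outside-to-outside). Between them sit 4 shelves, each 25 mm thick and 249 mm deep, spanning the full gap between the sides. The bottom shelf rests on the floor (its underside at z = 0) and the clear gap between one shelf's top and the next shelf's underside is 376 mm.


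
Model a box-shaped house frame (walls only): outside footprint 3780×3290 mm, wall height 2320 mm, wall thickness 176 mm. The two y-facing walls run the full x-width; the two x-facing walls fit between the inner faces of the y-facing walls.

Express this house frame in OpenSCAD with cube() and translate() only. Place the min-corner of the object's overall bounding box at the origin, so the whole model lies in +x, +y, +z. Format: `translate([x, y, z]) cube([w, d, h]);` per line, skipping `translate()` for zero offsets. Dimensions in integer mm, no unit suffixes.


cube([3780, 176, 2320]);
translate([0, 3114, 0]) cube([3780, 176, 2320]);
translate([0, 176, 0]) cube([176, 2938, 2320]);
translate([3604, 176, 0]) cube([176, 2938, 2320]);


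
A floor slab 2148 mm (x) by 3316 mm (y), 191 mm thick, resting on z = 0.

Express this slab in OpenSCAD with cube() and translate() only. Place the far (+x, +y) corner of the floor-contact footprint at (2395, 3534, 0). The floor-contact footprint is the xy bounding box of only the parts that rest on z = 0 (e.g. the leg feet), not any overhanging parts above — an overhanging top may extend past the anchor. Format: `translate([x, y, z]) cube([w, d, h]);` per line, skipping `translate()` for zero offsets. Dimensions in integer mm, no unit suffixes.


translate([247, 218, 0]) cube([2148, 3316, 191]);


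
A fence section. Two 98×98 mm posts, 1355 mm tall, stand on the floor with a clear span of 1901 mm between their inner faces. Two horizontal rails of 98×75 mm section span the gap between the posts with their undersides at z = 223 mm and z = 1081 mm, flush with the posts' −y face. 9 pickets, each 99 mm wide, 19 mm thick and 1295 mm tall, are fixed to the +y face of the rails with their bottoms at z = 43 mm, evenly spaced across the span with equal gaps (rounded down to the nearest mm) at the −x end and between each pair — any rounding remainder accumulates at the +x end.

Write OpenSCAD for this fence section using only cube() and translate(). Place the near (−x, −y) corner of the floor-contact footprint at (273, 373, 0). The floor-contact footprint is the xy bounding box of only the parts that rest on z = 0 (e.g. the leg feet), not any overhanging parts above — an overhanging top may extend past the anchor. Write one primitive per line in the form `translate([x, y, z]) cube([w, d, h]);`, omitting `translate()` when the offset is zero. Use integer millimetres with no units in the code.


translate([273, 373, 0]) cube([98, 98, 1355]);
translate([2272, 373, 0]) cube([98, 98, 1355]);
translate([371, 373, 223]) cube([1901, 98, 75]);
translate([371, 373, 1081]) cube([1901, 98, 75]);
translate([472, 471, 43]) cube([99, 19, 1295]);
translate([672, 471, 43]) cube([99, 19, 1295]);
translate([872, 471, 43]) cube([99, 19, 1295]);
translate([1072, 471, 43]) cube([99, 19, 1295]);
translate([1272, 471, 43]) cube([99, 19, 1295]);
translate([1472, 471, 43]) cube([99, 19, 1295]);
translate([1672, 471, 43]) cube([99, 19, 1295]);
translate([1872, 471, 43]) cube([99, 19, 1295]);
translate([2072, 471, 43]) cube([99, 19, 1295]);


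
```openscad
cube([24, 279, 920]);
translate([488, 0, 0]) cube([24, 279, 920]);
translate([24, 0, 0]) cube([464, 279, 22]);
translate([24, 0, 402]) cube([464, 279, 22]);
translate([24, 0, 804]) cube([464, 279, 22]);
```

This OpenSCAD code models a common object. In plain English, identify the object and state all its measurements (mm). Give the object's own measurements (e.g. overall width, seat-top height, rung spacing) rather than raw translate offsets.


An open bookshelf. Two side panels, each 24 mm thick, 279 mm deep and 920 mm tall, stand 512 mm apart (outside-to-outside). Between them sit 3 shelves, each 22 mm thick and 279 mm deep, spanning the full gap between the sides. The bottom shelf rests on the floor (its underside at z = 0) and the clear gap between one shelf's top and the next shelf's underside is 380 mm.


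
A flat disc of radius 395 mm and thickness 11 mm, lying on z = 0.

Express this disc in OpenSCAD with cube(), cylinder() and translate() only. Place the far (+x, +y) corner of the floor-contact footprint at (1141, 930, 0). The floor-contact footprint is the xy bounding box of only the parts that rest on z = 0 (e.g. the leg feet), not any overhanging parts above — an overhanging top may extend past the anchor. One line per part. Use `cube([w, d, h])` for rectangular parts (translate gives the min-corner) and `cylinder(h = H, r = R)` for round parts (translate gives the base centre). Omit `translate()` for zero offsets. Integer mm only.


translate([746, 535, 0]) cylinder(h = 11, r = 395);


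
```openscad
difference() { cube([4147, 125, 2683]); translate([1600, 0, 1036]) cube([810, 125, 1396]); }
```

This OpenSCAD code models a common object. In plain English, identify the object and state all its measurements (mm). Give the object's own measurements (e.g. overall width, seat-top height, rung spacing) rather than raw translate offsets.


A wall 4147 mm long (x), 125 mm thick (y), 2683 mm tall, with a rectangular window opening cut through it. The opening is 810 mm wide and 1396 mm tall; its sill is at z = 1036 mm and its near (−x) edge is 1600 mm from the wall's −x end. The opening passes through the full wall thickness.


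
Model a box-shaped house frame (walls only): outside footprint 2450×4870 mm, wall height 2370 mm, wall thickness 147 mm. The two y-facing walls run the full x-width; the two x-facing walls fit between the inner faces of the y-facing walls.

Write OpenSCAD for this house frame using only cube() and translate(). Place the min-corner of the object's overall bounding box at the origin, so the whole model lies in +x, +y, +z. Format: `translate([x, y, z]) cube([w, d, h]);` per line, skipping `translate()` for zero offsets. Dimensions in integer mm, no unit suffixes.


cube([2450, 147, 2370]);
translate([0, 4723, 0]) cube([2450, 147, 2370]);
translate([0, 147, 0]) cube([147, 4576, 2370]);
translate([2303, 147, 0]) cube([147, 4576, 2370]);


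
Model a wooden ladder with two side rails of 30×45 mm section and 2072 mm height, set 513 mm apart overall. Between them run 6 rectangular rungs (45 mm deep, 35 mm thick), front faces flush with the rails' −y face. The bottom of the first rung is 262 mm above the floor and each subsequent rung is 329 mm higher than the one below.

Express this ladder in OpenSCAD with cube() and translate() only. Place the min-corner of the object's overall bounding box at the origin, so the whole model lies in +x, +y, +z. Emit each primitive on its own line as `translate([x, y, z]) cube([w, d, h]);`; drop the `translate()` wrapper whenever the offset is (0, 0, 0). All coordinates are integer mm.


cube([30, 45, 2072]);
translate([483, 0, 0]) cube([30, 45, 2072]);
translate([30, 0, 262]) cube([453, 45, 35]);
translate([30, 0, 591]) cube([453, 45, 35]);
translate([30, 0, 920]) cube([453, 45, 35]);
translate([30, 0, 1249]) cube([453, 45, 35]);
translate([30, 0, 1578]) cube([453, 45, 35]);
translate([30, 0, 1907]) cube([453, 45, 35]);


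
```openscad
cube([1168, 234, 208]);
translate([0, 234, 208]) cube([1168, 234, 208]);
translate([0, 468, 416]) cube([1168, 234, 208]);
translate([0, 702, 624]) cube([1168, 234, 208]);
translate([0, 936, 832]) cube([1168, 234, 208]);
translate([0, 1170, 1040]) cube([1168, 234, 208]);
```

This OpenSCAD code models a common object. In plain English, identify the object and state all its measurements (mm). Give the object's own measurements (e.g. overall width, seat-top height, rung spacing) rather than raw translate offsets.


A straight staircase of 6 solid steps. Each step is 1168 mm wide (x), 234 mm deep (y, the going) and 208 mm tall (the rise). The first step rests on the floor; each subsequent step sits one going further in +y and one rise higher in +z, directly behind and above the previous step with no overlap.


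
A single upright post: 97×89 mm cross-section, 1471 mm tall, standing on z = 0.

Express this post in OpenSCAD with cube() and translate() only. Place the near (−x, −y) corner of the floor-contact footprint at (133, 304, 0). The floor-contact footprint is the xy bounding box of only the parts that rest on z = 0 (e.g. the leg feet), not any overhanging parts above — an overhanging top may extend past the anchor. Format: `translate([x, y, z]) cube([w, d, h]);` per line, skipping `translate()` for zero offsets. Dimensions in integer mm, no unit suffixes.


translate([133, 304, 0]) cube([97, 89, 1471]);


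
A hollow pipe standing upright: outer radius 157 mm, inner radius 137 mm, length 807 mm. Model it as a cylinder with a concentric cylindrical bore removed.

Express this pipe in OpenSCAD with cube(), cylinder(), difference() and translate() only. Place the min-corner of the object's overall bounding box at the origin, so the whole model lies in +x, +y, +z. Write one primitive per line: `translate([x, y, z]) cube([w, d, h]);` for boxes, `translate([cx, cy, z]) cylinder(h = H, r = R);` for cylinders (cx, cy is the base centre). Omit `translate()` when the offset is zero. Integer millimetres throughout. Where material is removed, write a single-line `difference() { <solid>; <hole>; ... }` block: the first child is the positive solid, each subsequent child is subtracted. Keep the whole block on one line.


difference() { translate([157, 157, 0]) cylinder(h = 807, r = 157); translate([157, 157, 0]) cylinder(h = 807, r = 137); }
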